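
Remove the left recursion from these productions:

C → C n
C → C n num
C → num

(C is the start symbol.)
C → num C'
C' → n C'
C' → n num C'
C' → ε

C is directly left-recursive. The standard transformation for
  A → A α₁ | ... | A α_m | β₁ | ... | β_n
is
  A  → β₁ A' | ... | β_n A'
  A' → α₁ A' | ... | α_m A' | ε

C → num becomes C → num C'
C → C n becomes C' → n C'
C → C n num becomes C' → n num C'
Add C' → ε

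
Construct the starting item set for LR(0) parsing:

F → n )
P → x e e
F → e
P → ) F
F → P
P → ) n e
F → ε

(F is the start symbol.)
First, augment the grammar with F' → F
I₀ = CLOSURE({ [F' → . F] }):
  [F' → . F] has the dot before F: add [F → . n )], [F → . e], [F → . P], [F → .]
  [F → . P] has the dot before P: add [P → . x e e], [P → . ) F], [P → . ) n e]
No further items can be added.

I₀ = { [F → . P], [F → . e], [F → . n )], [F → .], [F' → . F], [P → . ) F], [P → . ) n e], [P → . x e e] }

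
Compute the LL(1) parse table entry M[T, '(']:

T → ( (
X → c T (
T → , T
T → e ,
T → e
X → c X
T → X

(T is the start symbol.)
T → ( (

To find M[T, '('], we find productions for T where '(' is in the predict set (PREDICT(N → α) = (FIRST(α) \ {ε}) ∪ (FOLLOW(N) if α ⇒* ε)).

Relevant sets:
  FIRST(X) = { 'c' }

T → ( (: PREDICT = { '(' }
  '(' is in predict set, so this production goes in M[T, '(']
T → , T: PREDICT = { ',' }
T → e ,: PREDICT = { 'e' }
T → e: PREDICT = { 'e' }
T → X: PREDICT = { 'c' }

M[T, '('] = T → ( (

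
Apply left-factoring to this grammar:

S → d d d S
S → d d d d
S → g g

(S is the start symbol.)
S → d d d S'
S' → S
S' → d
S → g g

Left-factoring transforms A → αβ₁ | αβ₂ into A → αA' and A' → β₁ | β₂
(α is the longest common prefix among the alternatives). Repeat until
no nonterminal has two alternatives with a common prefix.

Round 1: S has alternatives sharing prefix 'd d d'. Introduce S': S → d d d S'
  Add: S' → S
  Add: S' → d

No remaining common prefixes — done.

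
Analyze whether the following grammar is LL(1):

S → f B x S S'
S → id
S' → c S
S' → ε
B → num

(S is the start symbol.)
Relevant sets:
  FOLLOW(S') = { $, 'c' }

For S:
  PREDICT(S → f B x S S') = { 'f' }
  PREDICT(S → id) = { 'id' }
For S':
  PREDICT(S' → c S) = { 'c' }
  PREDICT(S' → ε) = { $, 'c' }
B has a single production, so nothing to check there.

Conflict found: Predict set conflict for S': { 'c' }
The grammar is NOT LL(1).

Answer: No. Predict set conflict for S': { 'c' }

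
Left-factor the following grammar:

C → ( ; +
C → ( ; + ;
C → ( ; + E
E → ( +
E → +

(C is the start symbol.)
C → ( ; + C'
C' → ε
C' → ;
C' → E
E → ( +
E → +

Left-factoring transforms A → αβ₁ | αβ₂ into A → αA' and A' → β₁ | β₂
(α is the longest common prefix among the alternatives). Repeat until
no nonterminal has two alternatives with a common prefix.

Round 1: C has alternatives sharing prefix '( ; +'. Introduce C': C → ( ; + C'
  Add: C' → ε
  Add: C' → ;
  Add: C' → E

No remaining common prefixes — done.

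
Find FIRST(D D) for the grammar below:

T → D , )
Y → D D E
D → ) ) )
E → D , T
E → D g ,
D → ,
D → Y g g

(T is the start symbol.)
FIRST sets of the non-terminals involved (from the grammar, by fixed-point iteration):
  FIRST(D) = { ')', ',' }

To compute FIRST(D D), process the symbols left to right:
Symbol D is a non-terminal. Add FIRST(D) \ {ε} = { ')', ',' }
D is not nullable (ε ∉ FIRST(D)), so stop here.
FIRST(D D) = { ')', ',' }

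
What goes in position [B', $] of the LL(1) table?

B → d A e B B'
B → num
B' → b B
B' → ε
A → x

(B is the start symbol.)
B' → ε

To find M[B', $], we find productions for B' where $ is in the predict set (PREDICT(N → α) = (FIRST(α) \ {ε}) ∪ (FOLLOW(N) if α ⇒* ε)).

Relevant sets:
  FOLLOW(B') = { $, 'b' }

B' → b B: PREDICT = { 'b' }
B' → ε: PREDICT = { $, 'b' }
  $ is in predict set, so this production goes in M[B', $]

M[B', $] = B' → ε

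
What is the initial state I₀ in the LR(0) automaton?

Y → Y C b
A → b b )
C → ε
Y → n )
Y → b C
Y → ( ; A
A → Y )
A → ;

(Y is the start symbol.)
First, augment the grammar with Y' → Y
I₀ = CLOSURE({ [Y' → . Y] }):
  [Y' → . Y] has the dot before Y: add [Y → . Y C b], [Y → . n )], [Y → . b C], [Y → . ( ; A]
No further items can be added.

I₀ = { [Y → . ( ; A], [Y → . Y C b], [Y → . b C], [Y → . n )], [Y' → . Y] }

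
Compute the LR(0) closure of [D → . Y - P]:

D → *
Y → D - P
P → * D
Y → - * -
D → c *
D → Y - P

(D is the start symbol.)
To compute CLOSURE, for each item [A → α.Bβ] where B is a non-terminal, add [B → .γ] for all productions B → γ; repeat for the newly added items until nothing changes.

Start with: [D → . Y - P]
  [D → . Y - P] has the dot before Y: add [Y → . D - P], [Y → . - * -]
  [Y → . D - P] has the dot before D: add [D → . *], [D → . c *]
No further items can be added.

CLOSURE = { [D → . *], [D → . Y - P], [D → . c *], [Y → . - * -], [Y → . D - P] }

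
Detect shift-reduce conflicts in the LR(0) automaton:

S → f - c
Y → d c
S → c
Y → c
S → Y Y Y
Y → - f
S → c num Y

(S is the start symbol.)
Yes — I4: [S → c .] vs [S → c . num Y]

A shift-reduce conflict occurs when an LR(0) state has both:
  - a complete (reduce) item [A → α .] (dot at the end), and
  - a shift item [B → β . c γ] (dot before a terminal).

Augment with S' → S and build the canonical LR(0) collection (I0 = CLOSURE({[S' → . S]}), then GOTO on every symbol after a dot until no new states appear). It has 16 states:
  I0: { [S → . Y Y Y], [S → . c num Y], [S → . c], [S → . f - c], [S' → . S], [Y → . - f], [Y → . c], [Y → . d c] }  — shift
  I1: { [Y → - . f] }  — shift
  I2: { [S' → S .] }  — accept
  I3: { [S → Y . Y Y], [Y → . - f], [Y → . c], [Y → . d c] }  — shift
  I4: { [S → c . num Y], [S → c .], [Y → c .] }  — shift, 2 reduces
  I5: { [Y → d . c] }  — shift
  I6: { [S → f . - c] }  — shift
  I7: { [S → f - . c] }  — shift
  I8: { [S → f - c .] }  — reduce
  I9: { [Y → d c .] }  — reduce
  I10: { [S → c num . Y], [Y → . - f], [Y → . c], [Y → . d c] }  — shift
  I11: { [S → c num Y .] }  — reduce
  I12: { [Y → c .] }  — reduce
  I13: { [S → Y Y . Y], [Y → . - f], [Y → . c], [Y → . d c] }  — shift
  I14: { [S → Y Y Y .] }  — reduce
  I15: { [Y → - f .] }  — reduce

I4 contains reduce items [S → c .], [Y → c .] and shift item [S → c . num Y] — shift-reduce conflict.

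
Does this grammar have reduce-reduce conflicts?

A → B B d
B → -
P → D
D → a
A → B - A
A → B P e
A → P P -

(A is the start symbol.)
No reduce-reduce conflicts

A reduce-reduce conflict occurs when an LR(0) state has two complete items [A → α .] and [B → β .] — both call for a reduction, and with no lookahead the parser cannot choose between them.

Augment with A' → A and build the canonical LR(0) collection (I0 = CLOSURE({[A' → . A]}), then GOTO on every symbol after a dot until no new states appear). It has 15 states:
  I0: { [A → . B - A], [A → . B B d], [A → . B P e], [A → . P P -], [A' → . A], [B → . -], [D → . a], [P → . D] }  — shift
  I1: { [B → - .] }  — reduce
  I2: { [A' → A .] }  — accept
  I3: { [A → B . - A], [A → B . B d], [A → B . P e], [B → . -], [D → . a], [P → . D] }  — shift
  I4: { [P → D .] }  — reduce
  I5: { [A → P . P -], [D → . a], [P → . D] }  — shift
  I6: { [D → a .] }  — reduce
  I7: { [A → P P . -] }  — shift
  I8: { [A → P P - .] }  — reduce
  I9: { [A → . B - A], [A → . B B d], [A → . B P e], [A → . P P -], [A → B - . A], [B → - .], [B → . -], [D → . a], [P → . D] }  — shift, reduce
  I10: { [A → B B . d] }  — shift
  I11: { [A → B P . e] }  — shift
  I12: { [A → B P e .] }  — reduce
  I13: { [A → B B d .] }  — reduce
  I14: { [A → B - A .] }  — reduce

No state contains more than one complete item.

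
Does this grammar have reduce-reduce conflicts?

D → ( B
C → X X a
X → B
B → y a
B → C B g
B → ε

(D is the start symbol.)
A reduce-reduce conflict occurs when an LR(0) state has two complete items [A → α .] and [B → β .] — both call for a reduction, and with no lookahead the parser cannot choose between them.

Augment with D' → D and build the canonical LR(0) collection (I0 = CLOSURE({[D' → . D]}), then GOTO on every symbol after a dot until no new states appear). It has 13 states:
  I0: { [D → . ( B], [D' → . D] }  — shift
  I1: { [B → . C B g], [B → . y a], [B → .], [C → . X X a], [D → ( . B], [X → . B] }  — shift, reduce
  I2: { [D' → D .] }  — accept
  I3: { [D → ( B .], [X → B .] }  — 2 reduces
  I4: { [B → . C B g], [B → . y a], [B → .], [B → C . B g], [C → . X X a], [X → . B] }  — shift, reduce
  I5: { [B → . C B g], [B → . y a], [B → .], [C → . X X a], [C → X . X a], [X → . B] }  — shift, reduce
  I6: { [B → y . a] }  — shift
  I7: { [B → y a .] }  — reduce
  I8: { [X → B .] }  — reduce
  I9: { [B → . C B g], [B → . y a], [B → .], [C → . X X a], [C → X . X a], [C → X X . a], [X → . B] }  — shift, reduce
  I10: { [C → X X a .] }  — reduce
  I11: { [B → C B . g], [X → B .] }  — shift, reduce
  I12: { [B → C B g .] }  — reduce

I3 contains complete items [D → ( B .], [X → B .] — reduce-reduce conflict.

Answer: Yes — I3: [D → ( B .] vs [X → B .]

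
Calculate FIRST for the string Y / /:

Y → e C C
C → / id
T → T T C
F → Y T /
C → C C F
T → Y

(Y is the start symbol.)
{ 'e' }

FIRST sets of the non-terminals involved (from the grammar, by fixed-point iteration):
  FIRST(Y) = { 'e' }

To compute FIRST(Y / /), process the symbols left to right:
Symbol Y is a non-terminal. Add FIRST(Y) \ {ε} = { 'e' }
Y is not nullable (ε ∉ FIRST(Y)), so stop here.
FIRST(Y / /) = { 'e' }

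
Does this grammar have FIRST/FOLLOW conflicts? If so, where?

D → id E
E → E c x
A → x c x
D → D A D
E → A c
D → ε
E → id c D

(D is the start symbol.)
A FIRST/FOLLOW conflict occurs when a non-terminal N has a nullable alternative N → β (β ⇒* ε) and another alternative N → α with FIRST(α) ∩ FOLLOW(N) ≠ ∅: on such a lookahead the parser cannot decide between expanding α and letting N vanish via β.

Nullable non-terminals: D.
FIRST sets used below: FIRST(D) = { 'id', 'x', ε }, FIRST(A) = { 'x' }

D: nullable alternative(s) D → ε; FOLLOW(D) = { $, 'c', 'x' }
  D → id E: FIRST \ {ε} = { 'id' } — disjoint from FOLLOW(D)
  D → D A D: FIRST \ {ε} = { 'id', 'x' } — overlaps FOLLOW(D) on { 'x' }: CONFLICT
  D → ε: FIRST \ {ε} = { } — this is the only nullable alternative, skip

A, E have no nullable alternative, so no FIRST/FOLLOW check is needed there.

So the grammar has 1 FIRST/FOLLOW conflict (marked CONFLICT above).

Answer: Yes. D → D A D with FOLLOW(D) on { 'x' }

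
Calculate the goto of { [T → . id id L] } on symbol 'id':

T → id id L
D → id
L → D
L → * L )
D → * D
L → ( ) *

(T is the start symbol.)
GOTO(I, 'id') = CLOSURE({ [A → αX.β] : [A → α.Xβ] ∈ I, X = 'id' })

Items with dot before 'id', with the dot advanced:
  [T → . id id L] → [T → id . id L]
Closure adds nothing (no advanced item has the dot before a non-terminal).

GOTO = { [T → id . id L] }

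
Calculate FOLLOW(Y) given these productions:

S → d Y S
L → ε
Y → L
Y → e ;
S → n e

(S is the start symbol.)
{ 'd', 'n' }

To compute FOLLOW(Y), find every occurrence of Y on a right-hand side N → α Y β: add FIRST(β) \ {ε}, and if β is empty or nullable also add FOLLOW(N). Iterate to a fixed point.

In S → d Y S: Y is followed by S, add FIRST(S) \ {ε} = { 'd', 'n' }

Taking the union: FOLLOW(Y) = { 'd', 'n' }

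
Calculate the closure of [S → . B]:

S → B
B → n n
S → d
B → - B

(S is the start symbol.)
{ [B → . - B], [B → . n n], [S → . B] }

Start with: [S → . B]
  [S → . B] has the dot before B: add [B → . n n], [B → . - B]
No further items can be added.

CLOSURE = { [B → . - B], [B → . n n], [S → . B] }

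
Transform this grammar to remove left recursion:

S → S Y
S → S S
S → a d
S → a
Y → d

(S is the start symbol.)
S is directly left-recursive. The standard transformation for
  A → A α₁ | ... | A α_m | β₁ | ... | β_n
is
  A  → β₁ A' | ... | β_n A'
  A' → α₁ A' | ... | α_m A' | ε

S → a d becomes S → a d S'
S → a becomes S → a S'
S → S Y becomes S' → Y S'
S → S S becomes S' → S S'
Add S' → ε

Productions for other non-terminals are unchanged:
  Y → d

Resulting grammar:
S → a d S'
S → a S'
S' → Y S'
S' → S S'
S' → ε
Y → d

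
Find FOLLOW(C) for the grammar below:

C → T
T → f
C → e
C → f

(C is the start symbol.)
{ $ }

To compute FOLLOW(C), find every occurrence of C on a right-hand side N → α C β: add FIRST(β) \ {ε}, and if β is empty or nullable also add FOLLOW(N). Iterate to a fixed point.

C is the start symbol, so $ ∈ FOLLOW(C).
C does not occur on any right-hand side.

Taking the union: FOLLOW(C) = { $ }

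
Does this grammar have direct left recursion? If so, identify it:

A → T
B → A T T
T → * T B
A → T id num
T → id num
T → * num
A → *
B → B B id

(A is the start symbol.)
A → T: starts with T
B → A T T: starts with A
T → * T B: starts with '*'
A → T id num: starts with T
T → id num: starts with id
T → * num: starts with '*'
A → *: starts with '*'
B → B B id: LEFT RECURSIVE (starts with B)

The grammar has direct left recursion on: B.

Answer: Yes, B is left-recursive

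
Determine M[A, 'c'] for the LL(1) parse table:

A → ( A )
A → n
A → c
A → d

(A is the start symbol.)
To find M[A, 'c'], we find productions for A where 'c' is in the predict set (PREDICT(N → α) = (FIRST(α) \ {ε}) ∪ (FOLLOW(N) if α ⇒* ε)).

A → ( A ): PREDICT = { '(' }
A → n: PREDICT = { 'n' }
A → c: PREDICT = { 'c' }
  'c' is in predict set, so this production goes in M[A, 'c']
A → d: PREDICT = { 'd' }

M[A, 'c'] = A → c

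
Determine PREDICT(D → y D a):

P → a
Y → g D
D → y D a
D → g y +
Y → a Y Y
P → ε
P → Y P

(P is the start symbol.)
PREDICT(D → y D a) = (FIRST(RHS) \ {ε}) ∪ (FOLLOW(D) if ε ∈ FIRST(RHS), i.e. RHS ⇒* ε)
FIRST(y D a) = { 'y' }
ε ∉ FIRST(y D a), so FOLLOW(D) is not added.
PREDICT(D → y D a) = { 'y' }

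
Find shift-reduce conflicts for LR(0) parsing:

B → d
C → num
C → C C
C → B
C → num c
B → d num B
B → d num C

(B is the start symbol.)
Yes — I2: [B → d .] vs [B → d . num B]; I5: [B → d num C .] vs [B → . d]; I6: [C → num .] vs [C → num . c]; I9: [C → C C .] vs [B → . d]

Augment with B' → B and build the canonical LR(0) collection (I0 = CLOSURE({[B' → . B]}), then GOTO on every symbol after a dot until no new states appear). It has 10 states:
  I0: { [B → . d num B], [B → . d num C], [B → . d], [B' → . B] }  — shift
  I1: { [B' → B .] }  — accept
  I2: { [B → d . num B], [B → d . num C], [B → d .] }  — shift, reduce
  I3: { [B → . d num B], [B → . d num C], [B → . d], [B → d num . B], [B → d num . C], [C → . B], [C → . C C], [C → . num c], [C → . num] }  — shift
  I4: { [B → d num B .], [C → B .] }  — 2 reduces
  I5: { [B → . d num B], [B → . d num C], [B → . d], [B → d num C .], [C → . B], [C → . C C], [C → . num c], [C → . num], [C → C . C] }  — shift, reduce
  I6: { [C → num . c], [C → num .] }  — shift, reduce
  I7: { [C → num c .] }  — reduce
  I8: { [C → B .] }  — reduce
  I9: { [B → . d num B], [B → . d num C], [B → . d], [C → . B], [C → . C C], [C → . num c], [C → . num], [C → C . C], [C → C C .] }  — shift, reduce

I2 contains reduce item [B → d .] and shift items [B → d . num B], [B → d . num C] — shift-reduce conflict.
I5 contains reduce item [B → d num C .] and shift items [B → . d], [B → . d num B], [B → . d num C], [C → . num], [C → . num c] — shift-reduce conflict.
I6 contains reduce item [C → num .] and shift item [C → num . c] — shift-reduce conflict.
I9 contains reduce item [C → C C .] and shift items [B → . d], [B → . d num B], [B → . d num C], [C → . num], [C → . num c] — shift-reduce conflict.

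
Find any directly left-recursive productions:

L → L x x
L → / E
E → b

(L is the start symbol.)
L → L x x: LEFT RECURSIVE (starts with L)
L → / E: starts with '/'
E → b: starts with b

The grammar has direct left recursion on: L.

Answer: Yes, L is left-recursive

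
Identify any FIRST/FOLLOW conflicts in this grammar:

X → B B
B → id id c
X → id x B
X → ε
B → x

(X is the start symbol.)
No FIRST/FOLLOW conflicts.

A FIRST/FOLLOW conflict occurs when a non-terminal N has a nullable alternative N → β (β ⇒* ε) and another alternative N → α with FIRST(α) ∩ FOLLOW(N) ≠ ∅: on such a lookahead the parser cannot decide between expanding α and letting N vanish via β.

Nullable non-terminals: X.
FIRST sets used below: FIRST(B) = { 'id', 'x' }

X: nullable alternative(s) X → ε; FOLLOW(X) = { $ }
  X → B B: FIRST \ {ε} = { 'id', 'x' } — disjoint from FOLLOW(X)
  X → id x B: FIRST \ {ε} = { 'id' } — disjoint from FOLLOW(X)
  X → ε: FIRST \ {ε} = { } — this is the only nullable alternative, skip

B has no nullable alternative, so no FIRST/FOLLOW check is needed there.

No FIRST/FOLLOW conflicts found.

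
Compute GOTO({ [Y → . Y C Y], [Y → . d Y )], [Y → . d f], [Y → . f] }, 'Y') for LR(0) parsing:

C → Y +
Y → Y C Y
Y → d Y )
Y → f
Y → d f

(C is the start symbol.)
{ [C → . Y +], [Y → . Y C Y], [Y → . d Y )], [Y → . d f], [Y → . f], [Y → Y . C Y] }

GOTO(I, 'Y') = CLOSURE({ [A → αX.β] : [A → α.Xβ] ∈ I, X = 'Y' })

Items with dot before 'Y', with the dot advanced:
  [Y → . Y C Y] → [Y → Y . C Y]
Closure of the advanced items:
  [Y → Y . C Y] has the dot before C: add [C → . Y +]
  [C → . Y +] has the dot before Y: add [Y → . Y C Y], [Y → . d Y )], [Y → . f], [Y → . d f]

GOTO = { [C → . Y +], [Y → . Y C Y], [Y → . d Y )], [Y → . d f], [Y → . f], [Y → Y . C Y] }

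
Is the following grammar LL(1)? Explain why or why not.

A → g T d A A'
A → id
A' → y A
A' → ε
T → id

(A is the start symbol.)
A grammar is LL(1) if for each non-terminal N with multiple productions, the predict sets of those productions are pairwise disjoint, where PREDICT(N → α) = (FIRST(α) \ {ε}) ∪ (FOLLOW(N) if α ⇒* ε).

Relevant sets:
  FOLLOW(A') = { $, 'y' }

For A:
  PREDICT(A → g T d A A') = { 'g' }
  PREDICT(A → id) = { 'id' }
For A':
  PREDICT(A' → y A) = { 'y' }
  PREDICT(A' → ε) = { $, 'y' }
T has a single production, so nothing to check there.

Conflict found: Predict set conflict for A': { 'y' }
The grammar is NOT LL(1).

Answer: No. Predict set conflict for A': { 'y' }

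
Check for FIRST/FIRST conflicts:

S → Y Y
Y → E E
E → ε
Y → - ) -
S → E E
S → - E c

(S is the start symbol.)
Yes. S → Y Y / S → E E on { ε }; S → Y Y / S → '-' E c on { '-' }

A FIRST/FIRST conflict occurs when two productions N → α and N → β for the same non-terminal have FIRST(α) ∩ FIRST(β) ≠ ∅ (with ε ∈ FIRST of a nullable right-hand side, so two nullable alternatives also conflict).

FIRST sets of the non-terminals at (or reachable through a nullable prefix from) the front of some alternative:
  FIRST(Y) = { '-', ε }
  FIRST(E) = { ε }

Productions for S:
  S → Y Y: FIRST = { '-', ε }
  S → E E: FIRST = { ε }
  S → - E c: FIRST = { '-' }
Productions for Y:
  Y → E E: FIRST = { ε }
  Y → - ) -: FIRST = { '-' }
E has only one production, so no FIRST/FIRST conflict is possible there.

Conflict for S: S → Y Y and S → E E
  Overlap: { ε }
Conflict for S: S → Y Y and S → - E c
  Overlap: { '-' }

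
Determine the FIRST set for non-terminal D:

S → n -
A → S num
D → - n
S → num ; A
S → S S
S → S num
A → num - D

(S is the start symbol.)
{ '-' }

From D → - n:
  - '-' is a terminal: add '-' and stop

Collecting: FIRST(D) = { '-' }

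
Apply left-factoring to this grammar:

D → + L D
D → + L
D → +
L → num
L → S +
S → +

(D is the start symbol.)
Left-factoring transforms A → αβ₁ | αβ₂ into A → αA' and A' → β₁ | β₂
(α is the longest common prefix among the alternatives). Repeat until
no nonterminal has two alternatives with a common prefix.

Round 1: D has alternatives sharing prefix '+'. Introduce D': D → + D'
  Add: D' → L D
  Add: D' → L
  Add: D' → ε

Round 2: D' has alternatives sharing prefix 'L'. Introduce D'': D' → L D''
  Add: D'' → D
  Add: D'' → ε

No remaining common prefixes — done.

Resulting grammar:
D → + D'
D' → L D''
D'' → D
D'' → ε
D' → ε
L → num
L → S +
S → +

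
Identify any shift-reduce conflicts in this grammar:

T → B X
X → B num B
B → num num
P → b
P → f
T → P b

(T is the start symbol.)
A shift-reduce conflict occurs when an LR(0) state has both:
  - a complete (reduce) item [A → α .] (dot at the end), and
  - a shift item [B → β . c γ] (dot before a terminal).

Augment with T' → T and build the canonical LR(0) collection (I0 = CLOSURE({[T' → . T]}), then GOTO on every symbol after a dot until no new states appear). It has 13 states:
  I0: { [B → . num num], [P → . b], [P → . f], [T → . B X], [T → . P b], [T' → . T] }  — shift
  I1: { [B → . num num], [T → B . X], [X → . B num B] }  — shift
  I2: { [T → P . b] }  — shift
  I3: { [T' → T .] }  — accept
  I4: { [P → b .] }  — reduce
  I5: { [P → f .] }  — reduce
  I6: { [B → num . num] }  — shift
  I7: { [B → num num .] }  — reduce
  I8: { [T → P b .] }  — reduce
  I9: { [X → B . num B] }  — shift
  I10: { [T → B X .] }  — reduce
  I11: { [B → . num num], [X → B num . B] }  — shift
  I12: { [X → B num B .] }  — reduce

No state contains both a complete item and a shift item.

Answer: No shift-reduce conflicts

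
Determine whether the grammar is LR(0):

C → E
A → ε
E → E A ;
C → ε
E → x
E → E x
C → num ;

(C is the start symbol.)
A grammar is LR(0) if no state in the canonical LR(0) collection has:
  - both a shift item (dot before a terminal) and a complete item (shift-reduce conflict), or
  - two or more complete items (reduce-reduce conflict; the accept item [C' → C .] counts as a complete item here).

Augment with C' → C and build the canonical LR(0) collection (I0 = CLOSURE({[C' → . C]}), then GOTO on every symbol after a dot until no new states appear). It has 9 states:
  I0: { [C → . E], [C → . num ;], [C → .], [C' → . C], [E → . E A ;], [E → . E x], [E → . x] }  — shift, reduce
  I1: { [C' → C .] }  — accept
  I2: { [A → .], [C → E .], [E → E . A ;], [E → E . x] }  — shift, 2 reduces
  I3: { [C → num . ;] }  — shift
  I4: { [E → x .] }  — reduce
  I5: { [C → num ; .] }  — reduce
  I6: { [E → E A . ;] }  — shift
  I7: { [E → E x .] }  — reduce
  I8: { [E → E A ; .] }  — reduce

Conflict in state I0:
  Shift-reduce conflict between [C → .] and [C → . num ;]
So the grammar is NOT LR(0).

Answer: No. Shift-reduce conflict between [C → .] and [C → . num ;]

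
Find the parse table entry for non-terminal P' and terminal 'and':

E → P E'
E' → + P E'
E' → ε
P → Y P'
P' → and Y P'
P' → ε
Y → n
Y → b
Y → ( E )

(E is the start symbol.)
To find M[P', 'and'], we find productions for P' where 'and' is in the predict set (PREDICT(N → α) = (FIRST(α) \ {ε}) ∪ (FOLLOW(N) if α ⇒* ε)).

Relevant sets:
  FOLLOW(P') = { $, ')', '+' }

P' → and Y P': PREDICT = { 'and' }
  'and' is in predict set, so this production goes in M[P', 'and']
P' → ε: PREDICT = { $, ')', '+' }

M[P', 'and'] = P' → and Y P'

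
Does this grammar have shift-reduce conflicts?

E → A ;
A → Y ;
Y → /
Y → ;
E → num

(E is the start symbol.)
A shift-reduce conflict occurs when an LR(0) state has both:
  - a complete (reduce) item [A → α .] (dot at the end), and
  - a shift item [B → β . c γ] (dot before a terminal).

Augment with E' → E and build the canonical LR(0) collection (I0 = CLOSURE({[E' → . E]}), then GOTO on every symbol after a dot until no new states appear). It has 9 states:
  I0: { [A → . Y ;], [E → . A ;], [E → . num], [E' → . E], [Y → . /], [Y → . ;] }  — shift
  I1: { [Y → / .] }  — reduce
  I2: { [Y → ; .] }  — reduce
  I3: { [E → A . ;] }  — shift
  I4: { [E' → E .] }  — accept
  I5: { [A → Y . ;] }  — shift
  I6: { [E → num .] }  — reduce
  I7: { [A → Y ; .] }  — reduce
  I8: { [E → A ; .] }  — reduce

No state contains both a complete item and a shift item.

Answer: No shift-reduce conflicts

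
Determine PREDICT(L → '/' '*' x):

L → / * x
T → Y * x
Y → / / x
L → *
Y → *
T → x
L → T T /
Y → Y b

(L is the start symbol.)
{ '/' }

PREDICT(L → '/' '*' x) = (FIRST(RHS) \ {ε}) ∪ (FOLLOW(L) if ε ∈ FIRST(RHS), i.e. RHS ⇒* ε)
FIRST('/' '*' x) = { '/' }
ε ∉ FIRST('/' '*' x), so FOLLOW(L) is not added.
PREDICT(L → '/' '*' x) = { '/' }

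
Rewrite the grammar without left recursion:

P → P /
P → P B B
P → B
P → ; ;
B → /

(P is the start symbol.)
P is directly left-recursive. The standard transformation for
  A → A α₁ | ... | A α_m | β₁ | ... | β_n
is
  A  → β₁ A' | ... | β_n A'
  A' → α₁ A' | ... | α_m A' | ε

P → B becomes P → B P'
P → ; ; becomes P → ; ; P'
P → P / becomes P' → / P'
P → P B B becomes P' → B B P'
Add P' → ε

Productions for other non-terminals are unchanged:
  B → /

Resulting grammar:
P → B P'
P → ; ; P'
P' → / P'
P' → B B P'
P' → ε
B → /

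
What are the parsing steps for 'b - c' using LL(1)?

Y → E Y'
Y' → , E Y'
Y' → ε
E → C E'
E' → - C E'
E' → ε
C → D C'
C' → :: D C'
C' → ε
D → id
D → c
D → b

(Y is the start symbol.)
Stack is shown with the top on the left.

Stack         Input    Action
-----------------------------
Y $           b - c $  output Y → E Y'
E Y' $        b - c $  output E → C E'
C E' Y' $     b - c $  output C → D C'
D C' E' Y' $  b - c $  output D → b
b C' E' Y' $  b - c $  match 'b'
C' E' Y' $    - c $    output C' → ε
E' Y' $       - c $    output E' → - C E'
- C E' Y' $   - c $    match '-'
C E' Y' $     c $      output C → D C'
D C' E' Y' $  c $      output D → c
c C' E' Y' $  c $      match 'c'
C' E' Y' $    $        output C' → ε
E' Y' $       $        output E' → ε
Y' $          $        output Y' → ε
$             $        accept

The string is accepted.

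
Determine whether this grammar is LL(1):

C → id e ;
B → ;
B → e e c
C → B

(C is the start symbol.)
A grammar is LL(1) if for each non-terminal N with multiple productions, the predict sets of those productions are pairwise disjoint, where PREDICT(N → α) = (FIRST(α) \ {ε}) ∪ (FOLLOW(N) if α ⇒* ε).

Relevant sets:
  FIRST(B) = { ';', 'e' }

For C:
  PREDICT(C → id e ';') = { 'id' }
  PREDICT(C → B) = { ';', 'e' }
For B:
  PREDICT(B → ';') = { ';' }
  PREDICT(B → e e c) = { 'e' }

All predict sets are disjoint. The grammar IS LL(1).

Answer: Yes, the grammar is LL(1).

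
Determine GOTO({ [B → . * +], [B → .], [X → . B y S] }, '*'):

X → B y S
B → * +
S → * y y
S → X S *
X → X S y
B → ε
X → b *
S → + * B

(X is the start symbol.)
GOTO(I, '*') = CLOSURE({ [A → αX.β] : [A → α.Xβ] ∈ I, X = '*' })

Items with dot before '*', with the dot advanced:
  [B → . * +] → [B → * . +]
Closure adds nothing (no advanced item has the dot before a non-terminal).

GOTO = { [B → * . +] }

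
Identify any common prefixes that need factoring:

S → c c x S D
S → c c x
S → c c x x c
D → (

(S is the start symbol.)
Yes, S has productions with common prefix 'c c x'

Left-factoring is needed when two productions for the same non-terminal
share a common prefix on the right-hand side.

Productions for S:
  S → c c x S D
  S → c c x
  S → c c x x c

Found common prefix 'c c x' in productions for S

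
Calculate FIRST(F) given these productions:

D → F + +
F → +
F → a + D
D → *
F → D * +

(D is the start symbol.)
To compute FIRST(F), examine every production with F on the left-hand side, reading each right-hand side left to right until a non-nullable symbol is reached.

FIRST sets of the other non-terminals involved (by the same procedure, iterated to a fixed point):
  FIRST(D) = { '*', '+', 'a' }

From F → +:
  - '+' is a terminal: add '+' and stop
From F → a + D:
  - a is a terminal: add 'a' and stop
From F → D * +:
  - D is a non-terminal: add FIRST(D) \ {ε} = { '*', '+', 'a' }
    D is not nullable, so stop

Collecting: FIRST(F) = { '*', '+', 'a' }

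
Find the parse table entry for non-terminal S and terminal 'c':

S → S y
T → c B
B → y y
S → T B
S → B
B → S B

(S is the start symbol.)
To find M[S, 'c'], we find productions for S where 'c' is in the predict set (PREDICT(N → α) = (FIRST(α) \ {ε}) ∪ (FOLLOW(N) if α ⇒* ε)).

Relevant sets:
  FIRST(S) = { 'c', 'y' }
  FIRST(T) = { 'c' }
  FIRST(B) = { 'c', 'y' }

S → S y: PREDICT = { 'c', 'y' }
  'c' is in predict set, so this production goes in M[S, 'c']
S → T B: PREDICT = { 'c' }
  'c' is in predict set, so this production goes in M[S, 'c']
S → B: PREDICT = { 'c', 'y' }
  'c' is in predict set, so this production goes in M[S, 'c']

M[S, 'c'] = S → S y, S → T B, S → B  (a multiply-defined cell — the grammar is not LL(1))

Answer: S → S y, S → T B, S → B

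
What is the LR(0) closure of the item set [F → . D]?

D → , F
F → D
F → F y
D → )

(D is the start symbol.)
Start with: [F → . D]
  [F → . D] has the dot before D: add [D → . , F], [D → . )]
No further items can be added.

CLOSURE = { [D → . )], [D → . , F], [F → . D] }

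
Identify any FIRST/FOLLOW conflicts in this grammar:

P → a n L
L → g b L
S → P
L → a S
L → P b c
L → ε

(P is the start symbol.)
No FIRST/FOLLOW conflicts.

Nullable non-terminals: L.
FIRST sets used below: FIRST(P) = { 'a' }

L: nullable alternative(s) L → ε; FOLLOW(L) = { $, 'b' }
  L → g b L: FIRST \ {ε} = { 'g' } — disjoint from FOLLOW(L)
  L → a S: FIRST \ {ε} = { 'a' } — disjoint from FOLLOW(L)
  L → P b c: FIRST \ {ε} = { 'a' } — disjoint from FOLLOW(L)
  L → ε: FIRST \ {ε} = { } — this is the only nullable alternative, skip

P, S have no nullable alternative, so no FIRST/FOLLOW check is needed there.

No FIRST/FOLLOW conflicts found.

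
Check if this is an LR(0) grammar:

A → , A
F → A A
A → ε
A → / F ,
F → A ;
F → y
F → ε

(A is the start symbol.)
Augment with A' → A and build the canonical LR(0) collection (I0 = CLOSURE({[A' → . A]}), then GOTO on every symbol after a dot until no new states appear). It has 11 states:
  I0: { [A → . , A], [A → . / F ,], [A → .], [A' → . A] }  — shift, reduce
  I1: { [A → , . A], [A → . , A], [A → . / F ,], [A → .] }  — shift, reduce
  I2: { [A → . , A], [A → . / F ,], [A → .], [A → / . F ,], [F → . A ;], [F → . A A], [F → . y], [F → .] }  — shift, 2 reduces
  I3: { [A' → A .] }  — accept
  I4: { [A → . , A], [A → . / F ,], [A → .], [F → A . ;], [F → A . A] }  — shift, reduce
  I5: { [A → / F . ,] }  — shift
  I6: { [F → y .] }  — reduce
  I7: { [A → / F , .] }  — reduce
  I8: { [F → A ; .] }  — reduce
  I9: { [F → A A .] }  — reduce
  I10: { [A → , A .] }  — reduce

Conflict in state I0:
  Shift-reduce conflict between [A → .] and [A → . , A]
So the grammar is NOT LR(0).

Answer: No. Shift-reduce conflict between [A → .] and [A → . , A]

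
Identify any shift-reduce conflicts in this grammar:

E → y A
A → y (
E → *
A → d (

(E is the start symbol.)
A shift-reduce conflict occurs when an LR(0) state has both:
  - a complete (reduce) item [A → α .] (dot at the end), and
  - a shift item [B → β . c γ] (dot before a terminal).

Augment with E' → E and build the canonical LR(0) collection (I0 = CLOSURE({[E' → . E]}), then GOTO on every symbol after a dot until no new states appear). It has 9 states:
  I0: { [E → . *], [E → . y A], [E' → . E] }  — shift
  I1: { [E → * .] }  — reduce
  I2: { [E' → E .] }  — accept
  I3: { [A → . d (], [A → . y (], [E → y . A] }  — shift
  I4: { [E → y A .] }  — reduce
  I5: { [A → d . (] }  — shift
  I6: { [A → y . (] }  — shift
  I7: { [A → y ( .] }  — reduce
  I8: { [A → d ( .] }  — reduce

No state contains both a complete item and a shift item.

Answer: No shift-reduce conflicts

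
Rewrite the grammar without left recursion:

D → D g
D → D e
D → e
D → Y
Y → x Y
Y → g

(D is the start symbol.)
D is directly left-recursive. The standard transformation for
  A → A α₁ | ... | A α_m | β₁ | ... | β_n
is
  A  → β₁ A' | ... | β_n A'
  A' → α₁ A' | ... | α_m A' | ε

D → e becomes D → e D'
D → Y becomes D → Y D'
D → D g becomes D' → g D'
D → D e becomes D' → e D'
Add D' → ε

Productions for other non-terminals are unchanged:
  Y → x Y
  Y → g

Resulting grammar:
D → e D'
D → Y D'
D' → g D'
D' → e D'
D' → ε
Y → x Y
Y → g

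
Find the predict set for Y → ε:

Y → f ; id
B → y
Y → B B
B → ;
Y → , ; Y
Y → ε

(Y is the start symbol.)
PREDICT(Y → ε) = (FIRST(RHS) \ {ε}) ∪ (FOLLOW(Y) if ε ∈ FIRST(RHS), i.e. RHS ⇒* ε)
The right-hand side is ε (FIRST(ε) = { ε }), so the predict set is FOLLOW(Y) = { $ }
PREDICT(Y → ε) = { $ }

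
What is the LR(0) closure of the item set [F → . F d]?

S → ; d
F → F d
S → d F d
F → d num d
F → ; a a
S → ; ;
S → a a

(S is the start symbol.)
To compute CLOSURE, for each item [A → α.Bβ] where B is a non-terminal, add [B → .γ] for all productions B → γ; repeat for the newly added items until nothing changes.

Start with: [F → . F d]
  [F → . F d] has the dot before F: add [F → . d num d], [F → . ; a a]
No further items can be added.

CLOSURE = { [F → . ; a a], [F → . F d], [F → . d num d] }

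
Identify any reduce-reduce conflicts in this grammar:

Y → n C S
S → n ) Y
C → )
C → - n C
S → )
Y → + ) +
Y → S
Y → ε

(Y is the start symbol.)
A reduce-reduce conflict occurs when an LR(0) state has two complete items [A → α .] and [B → β .] — both call for a reduction, and with no lookahead the parser cannot choose between them.

Augment with Y' → Y and build the canonical LR(0) collection (I0 = CLOSURE({[Y' → . Y]}), then GOTO on every symbol after a dot until no new states appear). It has 18 states:
  I0: { [S → . )], [S → . n ) Y], [Y → . + ) +], [Y → . S], [Y → . n C S], [Y → .], [Y' → . Y] }  — shift, reduce
  I1: { [S → ) .] }  — reduce
  I2: { [Y → + . ) +] }  — shift
  I3: { [Y → S .] }  — reduce
  I4: { [Y' → Y .] }  — accept
  I5: { [C → . )], [C → . - n C], [S → n . ) Y], [Y → n . C S] }  — shift
  I6: { [C → ) .], [S → . )], [S → . n ) Y], [S → n ) . Y], [Y → . + ) +], [Y → . S], [Y → . n C S], [Y → .] }  — shift, 2 reduces
  I7: { [C → - . n C] }  — shift
  I8: { [S → . )], [S → . n ) Y], [Y → n C . S] }  — shift
  I9: { [Y → n C S .] }  — reduce
  I10: { [S → n . ) Y] }  — shift
  I11: { [S → . )], [S → . n ) Y], [S → n ) . Y], [Y → . + ) +], [Y → . S], [Y → . n C S], [Y → .] }  — shift, reduce
  I12: { [S → n ) Y .] }  — reduce
  I13: { [C → - n . C], [C → . )], [C → . - n C] }  — shift
  I14: { [C → ) .] }  — reduce
  I15: { [C → - n C .] }  — reduce
  I16: { [Y → + ) . +] }  — shift
  I17: { [Y → + ) + .] }  — reduce

I6 contains complete items [C → ) .], [Y → .] — reduce-reduce conflict.

Answer: Yes — I6: [C → ) .] vs [Y → .]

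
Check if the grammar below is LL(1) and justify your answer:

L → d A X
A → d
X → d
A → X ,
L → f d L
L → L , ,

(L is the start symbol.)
No. Predict set conflict for L: { 'd' }

A grammar is LL(1) if for each non-terminal N with multiple productions, the predict sets of those productions are pairwise disjoint, where PREDICT(N → α) = (FIRST(α) \ {ε}) ∪ (FOLLOW(N) if α ⇒* ε).

Relevant sets:
  FIRST(L) = { 'd', 'f' }
  FIRST(X) = { 'd' }

For L:
  PREDICT(L → d A X) = { 'd' }
  PREDICT(L → f d L) = { 'f' }
  PREDICT(L → L ',' ',') = { 'd', 'f' }
For A:
  PREDICT(A → d) = { 'd' }
  PREDICT(A → X ',') = { 'd' }
X has a single production, so nothing to check there.

Conflict found: Predict set conflict for L: { 'd' }
The grammar is NOT LL(1).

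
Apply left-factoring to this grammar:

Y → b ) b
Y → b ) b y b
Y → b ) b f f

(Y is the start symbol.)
Y → b ) b Y'
Y' → ε
Y' → y b
Y' → f f

Left-factoring transforms A → αβ₁ | αβ₂ into A → αA' and A' → β₁ | β₂
(α is the longest common prefix among the alternatives). Repeat until
no nonterminal has two alternatives with a common prefix.

Round 1: Y has alternatives sharing prefix 'b ) b'. Introduce Y': Y → b ) b Y'
  Add: Y' → ε
  Add: Y' → y b
  Add: Y' → f f

No remaining common prefixes — done.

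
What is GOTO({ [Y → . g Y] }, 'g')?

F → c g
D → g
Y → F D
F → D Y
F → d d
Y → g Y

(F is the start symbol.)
{ [D → . g], [F → . D Y], [F → . c g], [F → . d d], [Y → . F D], [Y → . g Y], [Y → g . Y] }

GOTO(I, 'g') = CLOSURE({ [A → αX.β] : [A → α.Xβ] ∈ I, X = 'g' })

Items with dot before 'g', with the dot advanced:
  [Y → . g Y] → [Y → g . Y]
Closure of the advanced items:
  [Y → g . Y] has the dot before Y: add [Y → . F D], [Y → . g Y]
  [Y → . F D] has the dot before F: add [F → . c g], [F → . D Y], [F → . d d]
  [F → . D Y] has the dot before D: add [D → . g]

GOTO = { [D → . g], [F → . D Y], [F → . c g], [F → . d d], [Y → . F D], [Y → . g Y], [Y → g . Y] }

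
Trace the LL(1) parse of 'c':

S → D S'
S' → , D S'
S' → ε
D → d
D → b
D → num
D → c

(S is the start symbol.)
LL(1) parsing maintains a stack (initially the start symbol over $) and the input. At each step: if the stack top is a terminal, match it against the current input token; if it is a non-terminal N, replace it with the RHS of M[N, lookahead] (the unique production whose predict set contains the lookahead).

Stack is shown with the top on the left.

Stack   Input  Action
---------------------
S $     c $    output S → D S'
D S' $  c $    output D → c
c S' $  c $    match 'c'
S' $    $      output S' → ε
$       $      accept

The string is accepted.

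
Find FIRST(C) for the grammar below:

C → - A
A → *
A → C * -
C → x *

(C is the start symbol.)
To compute FIRST(C), examine every production with C on the left-hand side, reading each right-hand side left to right until a non-nullable symbol is reached.

From C → - A:
  - '-' is a terminal: add '-' and stop
From C → x *:
  - x is a terminal: add 'x' and stop

Collecting: FIRST(C) = { '-', 'x' }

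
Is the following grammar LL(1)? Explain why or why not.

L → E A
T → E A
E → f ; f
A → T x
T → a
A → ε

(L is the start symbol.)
Yes, the grammar is LL(1).

A grammar is LL(1) if for each non-terminal N with multiple productions, the predict sets of those productions are pairwise disjoint, where PREDICT(N → α) = (FIRST(α) \ {ε}) ∪ (FOLLOW(N) if α ⇒* ε).

Relevant sets:
  FIRST(E) = { 'f' }
  FIRST(T) = { 'a', 'f' }
  FOLLOW(A) = { $, 'x' }

For T:
  PREDICT(T → E A) = { 'f' }
  PREDICT(T → a) = { 'a' }
For A:
  PREDICT(A → T x) = { 'a', 'f' }
  PREDICT(A → ε) = { $, 'x' }
L, E have a single production, so nothing to check there.

All predict sets are disjoint. The grammar IS LL(1).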